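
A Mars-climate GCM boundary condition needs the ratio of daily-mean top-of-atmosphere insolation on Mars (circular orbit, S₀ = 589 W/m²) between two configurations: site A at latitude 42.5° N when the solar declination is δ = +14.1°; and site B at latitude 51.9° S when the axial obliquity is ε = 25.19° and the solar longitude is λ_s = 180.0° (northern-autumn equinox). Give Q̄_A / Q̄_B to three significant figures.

— Configuration A (φ=+42.5°):
cos H₀ = −tan(+42.5°) tan(+14.100°) = -0.2302, H₀ = 1.8030 rad.
Bracket: H₀ sin φ sin δ + cos φ cos δ sin H₀ = 1.8030×0.67559×0.24362 + 0.73728×0.96987×0.97315 = 0.296751 + 0.695866 = 0.992617.
Q̄ = (S₀/π) × [bracket] = (589/π) × 0.992617 = 186.10 W/m².
— Configuration B (φ=-51.9°):
Solar declination: sin δ = sin ε · sin λ_s = sin 25.19° × sin 180.0° = 0.00000, so δ = +0.000°.
cos H₀ = −tan(-51.9°) tan(+0.000°) = 0.0000, H₀ = 1.5708 rad.
Bracket: H₀ sin φ sin δ + cos φ cos δ sin H₀ = 1.5708×-0.78694×0.00000 + 0.61704×1.00000×1.00000 = -0.000000 + 0.617040 = 0.617040.
Q̄ = (S₀/π) × [bracket] = (589/π) × 0.617040 = 115.69 W/m².
Ratio Q̄_A / Q̄_B = 186.10 / 115.69 = 1.609.

Q̄_A / Q̄_B ≈ 1.61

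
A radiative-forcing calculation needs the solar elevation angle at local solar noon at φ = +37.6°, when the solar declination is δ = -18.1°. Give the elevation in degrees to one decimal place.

34.3°

At local noon the hour angle is zero, so the zenith angle equals |φ − δ| = |+37.6° − (-18.100°)| = 55.700°.
Elevation = 90° − 55.700° = 34.3°.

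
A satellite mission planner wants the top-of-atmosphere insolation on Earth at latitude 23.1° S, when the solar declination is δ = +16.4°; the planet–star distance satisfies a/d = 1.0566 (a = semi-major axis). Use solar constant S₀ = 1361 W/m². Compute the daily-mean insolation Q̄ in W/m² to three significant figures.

cos H₀ = −tan(-23.1°) tan(+16.400°) = 0.1255, H₀ = 1.4449 rad.
Bracket: H₀ sin φ sin δ + cos φ cos δ sin H₀ = 1.4449×-0.39234×0.28234 + 0.91982×0.95931×0.99209 = -0.160056 + 0.875413 = 0.715357.
Inverse-square distance factor (a/d)² = 1.0566² = 1.116404.
Q̄ = (S₀/π) × 1.116404 × [bracket] = (1361/π) × 1.116404 × 0.715357 = 346.0 W/m².

Q̄ ≈ 346 W/m²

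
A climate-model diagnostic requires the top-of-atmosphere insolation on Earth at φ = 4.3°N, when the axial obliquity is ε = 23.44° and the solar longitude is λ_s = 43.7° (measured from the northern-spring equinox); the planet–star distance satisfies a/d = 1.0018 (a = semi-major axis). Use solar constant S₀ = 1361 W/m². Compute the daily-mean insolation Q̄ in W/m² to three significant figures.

Q̄ ≈ 431 W/m²

Solar declination: sin δ = sin ε · sin λ_s = sin 23.44° × sin 43.7° = 0.27483, so δ = +15.952°.
cos H₀ = −tan(+4.3°) tan(+15.952°) = -0.0215, H₀ = 1.5923 rad.
Bracket: H₀ sin φ sin δ + cos φ cos δ sin H₀ = 1.5923×0.07498×0.27483 + 0.99719×0.96149×0.99977 = 0.032812 + 0.958568 = 0.991380.
Inverse-square distance factor (a/d)² = 1.0018² = 1.003603.
Q̄ = (S₀/π) × 1.003603 × [bracket] = (1361/π) × 1.003603 × 0.991380 = 431.0 W/m².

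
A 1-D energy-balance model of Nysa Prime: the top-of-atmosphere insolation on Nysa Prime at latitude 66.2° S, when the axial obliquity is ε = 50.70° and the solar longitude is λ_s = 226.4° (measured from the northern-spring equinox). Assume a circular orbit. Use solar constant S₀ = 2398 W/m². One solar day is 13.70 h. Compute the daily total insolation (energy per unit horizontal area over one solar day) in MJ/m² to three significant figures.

Solar declination: sin δ = sin ε · sin λ_s = sin 50.70° × sin 226.4° = -0.56039, so δ = -34.083°.
cos H₀ = −tan(-66.2°) tan(-34.083°) = -1.5341 ≤ −1 ⇒ polar day, H₀ = π.
Bracket: H₀ sin φ sin δ + cos φ cos δ sin H₀ = 3.1416×-0.91496×-0.56039 + 0.40355×0.82823×0.00000 = 1.610806 + 0.000000 = 1.610806.
Q̄ = (S₀/π) × [bracket] = (2398/π) × 1.610806 = 1229.5 W/m².
Daily total = Q̄ × 13.70 h × 3600 s/h = 1229.5 × 13.70 × 3600 / 10⁶ = 60.64 MJ/m².

60.6 MJ/m²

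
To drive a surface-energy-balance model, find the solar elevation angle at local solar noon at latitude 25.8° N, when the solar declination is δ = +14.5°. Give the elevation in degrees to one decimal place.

78.7°

At local noon the hour angle is zero, so the zenith angle equals |φ − δ| = |+25.8° − (+14.500°)| = 11.300°.
Elevation = 90° − 11.300° = 78.7°.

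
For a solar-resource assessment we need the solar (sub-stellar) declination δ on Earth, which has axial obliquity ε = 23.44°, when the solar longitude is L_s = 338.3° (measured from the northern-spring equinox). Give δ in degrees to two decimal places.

δ = -8.46°

sin δ = sin ε · sin L_s = sin 23.44° × sin 338.3° = -0.147081.
δ = arcsin(-0.147081) = -8.46°.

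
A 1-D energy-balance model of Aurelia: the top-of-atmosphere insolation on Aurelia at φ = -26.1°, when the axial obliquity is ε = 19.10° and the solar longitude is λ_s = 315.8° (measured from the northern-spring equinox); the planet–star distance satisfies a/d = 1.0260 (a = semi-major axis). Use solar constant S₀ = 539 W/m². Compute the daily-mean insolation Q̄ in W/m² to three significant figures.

Q̄ ≈ 187 W/m²

Solar declination: sin δ = sin ε · sin λ_s = sin 19.10° × sin 315.8° = -0.22812, so δ = -13.187°.
cos H₀ = −tan(-26.1°) tan(-13.187°) = -0.1148, H₀ = 1.6858 rad.
Bracket: H₀ sin φ sin δ + cos φ cos δ sin H₀ = 1.6858×-0.43994×-0.22812 + 0.89803×0.97363×0.99339 = 0.169185 + 0.868570 = 1.037755.
Inverse-square distance factor (a/d)² = 1.0260² = 1.052676.
Q̄ = (S₀/π) × 1.052676 × [bracket] = (539/π) × 1.052676 × 1.037755 = 187.4 W/m².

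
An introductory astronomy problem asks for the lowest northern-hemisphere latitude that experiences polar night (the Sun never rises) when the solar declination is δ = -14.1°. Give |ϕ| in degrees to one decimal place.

|ϕ| = 75.9°

Polar night requires cos h₀ = −tan ϕ tan δ ≥ 1, i.e. tan ϕ tan δ ≤ −1.
The boundary is |tan ϕ| · |tan δ| = 1, so |ϕ| = 90° − |δ| = 90° − 14.1° = 75.9° in the northern hemisphere.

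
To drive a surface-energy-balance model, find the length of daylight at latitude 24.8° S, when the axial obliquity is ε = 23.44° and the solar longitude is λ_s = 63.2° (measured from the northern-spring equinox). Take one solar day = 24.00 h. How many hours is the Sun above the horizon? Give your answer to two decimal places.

10.65 h

Solar declination: sin δ = sin ε · sin λ_s = sin 23.44° × sin 63.2° = 0.35506, so δ = +20.797°.
cos H₀ = −tan φ · tan δ = −tan(-24.8°) × tan(+20.797°) = 0.1755, so H₀ = 1.3944 rad = 79.89°.
Daylight = 2H₀/(2π) × 24.00 h = (1.3944/π) × 24.00 = 10.65 h.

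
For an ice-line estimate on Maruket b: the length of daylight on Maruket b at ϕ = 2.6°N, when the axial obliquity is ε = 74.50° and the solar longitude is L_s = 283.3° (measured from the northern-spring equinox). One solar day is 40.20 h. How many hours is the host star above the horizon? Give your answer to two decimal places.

Solar declination: sin δ = sin ε · sin L_s = sin 74.50° × sin 283.3° = -0.93778, so δ = -69.683°.
cos h₀ = −tan ϕ · tan δ = −tan(+2.6°) × tan(-69.683°) = 0.1226, so h₀ = 1.4478 rad = 82.96°.
Daylight = 2h₀/(2π) × 40.20 h = (1.4478/π) × 40.20 = 18.53 h.

18.53 h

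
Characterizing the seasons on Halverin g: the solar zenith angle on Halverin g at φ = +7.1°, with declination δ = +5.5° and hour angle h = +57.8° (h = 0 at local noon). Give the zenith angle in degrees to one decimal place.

cos θ_z = sin φ sin δ + cos φ cos δ cos h = 0.011847 + 0.526356 = 0.538203.
θ_z = arccos(0.538203) = 57.4°.

θ_z = 57.4°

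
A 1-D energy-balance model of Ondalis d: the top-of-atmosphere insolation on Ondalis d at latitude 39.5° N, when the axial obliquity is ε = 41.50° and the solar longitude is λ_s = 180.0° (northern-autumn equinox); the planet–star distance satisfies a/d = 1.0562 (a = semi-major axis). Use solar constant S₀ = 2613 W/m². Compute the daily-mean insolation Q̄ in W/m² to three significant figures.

Q̄ ≈ 716 W/m²

Solar declination: sin δ = sin ε · sin λ_s = sin 41.50° × sin 180.0° = 0.00000, so δ = +0.000°.
cos H₀ = −tan(+39.5°) tan(+0.000°) = -0.0000, H₀ = 1.5708 rad.
Bracket: H₀ sin φ sin δ + cos φ cos δ sin H₀ = 1.5708×0.63608×0.00000 + 0.77162×1.00000×1.00000 = 0.000000 + 0.771620 = 0.771620.
Inverse-square distance factor (a/d)² = 1.0562² = 1.115558.
Q̄ = (S₀/π) × 1.115558 × [bracket] = (2613/π) × 1.115558 × 0.771620 = 716.0 W/m².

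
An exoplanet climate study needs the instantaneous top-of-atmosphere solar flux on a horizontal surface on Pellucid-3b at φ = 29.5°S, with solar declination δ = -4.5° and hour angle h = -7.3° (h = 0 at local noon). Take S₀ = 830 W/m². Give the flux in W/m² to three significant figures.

746 W/m²

cos θ_z = sin φ sin δ + cos φ cos δ cos h = 0.038635 + 0.860640 = 0.899275.
Flux = S₀ · cos θ_z = 830 × 0.899275 = 746.4 W/m².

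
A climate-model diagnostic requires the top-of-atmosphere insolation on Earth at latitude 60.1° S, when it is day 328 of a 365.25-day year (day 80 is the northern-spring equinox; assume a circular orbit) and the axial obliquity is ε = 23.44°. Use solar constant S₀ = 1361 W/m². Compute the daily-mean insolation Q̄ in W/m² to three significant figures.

Solar longitude: λ_s = 360° × (328 − 80)/365.25 = 244.435°.
sin δ = sin 23.44° × sin 244.435° = -0.35884, so δ = -21.029°.
cos H₀ = −tan(-60.1°) tan(-21.029°) = -0.6686, H₀ = 2.3031 rad.
Bracket: H₀ sin φ sin δ + cos φ cos δ sin H₀ = 2.3031×-0.86690×-0.35884 + 0.49849×0.93340×0.74364 = 0.716445 + 0.346009 = 1.062454.
Q̄ = (S₀/π) × [bracket] = (1361/π) × 1.062454 = 460.3 W/m².

Q̄ ≈ 460 W/m²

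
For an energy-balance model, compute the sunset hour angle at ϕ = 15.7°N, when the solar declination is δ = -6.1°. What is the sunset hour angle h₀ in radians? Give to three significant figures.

h₀ = 1.54 rad

cos h₀ = −tan ϕ · tan δ = −tan(+15.7°) × tan(-6.100°) = 0.0300, so h₀ = 1.5408 rad = 88.28°.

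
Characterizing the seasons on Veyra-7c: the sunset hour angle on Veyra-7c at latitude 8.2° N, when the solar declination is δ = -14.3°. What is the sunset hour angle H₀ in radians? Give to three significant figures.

cos H₀ = −tan φ · tan δ = −tan(+8.2°) × tan(-14.300°) = 0.0367, so H₀ = 1.5341 rad = 87.89°.

H₀ = 1.53 rad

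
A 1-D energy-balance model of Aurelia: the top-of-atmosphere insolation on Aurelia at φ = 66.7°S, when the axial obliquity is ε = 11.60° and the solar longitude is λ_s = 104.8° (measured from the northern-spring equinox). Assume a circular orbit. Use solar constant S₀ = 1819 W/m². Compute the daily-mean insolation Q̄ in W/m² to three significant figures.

Solar declination: sin δ = sin ε · sin λ_s = sin 11.60° × sin 104.8° = 0.19441, so δ = +11.210°.
cos H₀ = −tan(-66.7°) tan(+11.210°) = 0.4602, H₀ = 1.0926 rad.
Bracket: H₀ sin φ sin δ + cos φ cos δ sin H₀ = 1.0926×-0.91845×0.19441 + 0.39555×0.98092×0.88782 = -0.195090 + 0.344477 = 0.149387.
Q̄ = (S₀/π) × [bracket] = (1819/π) × 0.149387 = 86.50 W/m².

Q̄ ≈ 86.5 W/m²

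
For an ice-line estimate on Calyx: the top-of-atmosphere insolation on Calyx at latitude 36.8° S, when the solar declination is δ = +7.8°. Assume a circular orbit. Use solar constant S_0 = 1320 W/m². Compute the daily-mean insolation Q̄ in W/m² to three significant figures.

Q̄ ≈ 281 W/m²

cos h₀ = −tan(-36.8°) tan(+7.800°) = 0.1025, h₀ = 1.4681 rad.
Bracket: h₀ sin ϕ sin δ + cos ϕ cos δ sin h₀ = 1.4681×-0.59902×0.13572 + 0.80073×0.99075×0.99474 = -0.119355 + 0.789150 = 0.669795.
Q̄ = (S_0/π) × [bracket] = (1320/π) × 0.669795 = 281.4 W/m².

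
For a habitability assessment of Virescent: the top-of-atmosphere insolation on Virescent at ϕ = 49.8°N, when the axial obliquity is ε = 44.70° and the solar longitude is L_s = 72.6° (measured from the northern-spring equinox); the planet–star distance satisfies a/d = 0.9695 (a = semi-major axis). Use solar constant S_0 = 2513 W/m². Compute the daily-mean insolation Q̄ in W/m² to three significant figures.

Q̄ ≈ 1.21e+03 W/m²

Solar declination: sin δ = sin ε · sin L_s = sin 44.70° × sin 72.6° = 0.67121, so δ = +42.160°.
cos h₀ = −tan(+49.8°) tan(+42.160°) = -1.0715 ≤ −1 ⇒ polar day, h₀ = π.
Bracket: h₀ sin ϕ sin δ + cos ϕ cos δ sin h₀ = 3.1416×0.76380×0.67121 + 0.64546×0.74127×0.00000 = 1.610605 + 0.000000 = 1.610605.
Inverse-square distance factor (a/d)² = 0.9695² = 0.939930.
Q̄ = (S_0/π) × 0.939930 × [bracket] = (2513/π) × 0.939930 × 1.610605 = 1211 W/m².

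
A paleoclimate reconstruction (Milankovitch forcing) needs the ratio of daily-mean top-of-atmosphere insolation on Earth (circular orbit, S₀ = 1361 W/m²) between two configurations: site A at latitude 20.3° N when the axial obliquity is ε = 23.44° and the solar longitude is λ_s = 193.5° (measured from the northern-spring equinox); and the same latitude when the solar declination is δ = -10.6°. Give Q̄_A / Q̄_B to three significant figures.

Q̄_A / Q̄_B ≈ 1.07

— Configuration A (φ=+20.3°):
Solar declination: sin δ = sin ε · sin λ_s = sin 23.44° × sin 193.5° = -0.09286, so δ = -5.328°.
cos H₀ = −tan(+20.3°) tan(-5.328°) = 0.0345, H₀ = 1.5363 rad.
Bracket: H₀ sin φ sin δ + cos φ cos δ sin H₀ = 1.5363×0.34694×-0.09286 + 0.93789×0.99568×0.99940 = -0.049495 + 0.933278 = 0.883783.
Q̄ = (S₀/π) × [bracket] = (1361/π) × 0.883783 = 382.87 W/m².
— Configuration B (φ=+20.3°):
cos H₀ = −tan(+20.3°) tan(-10.600°) = 0.0692, H₀ = 1.5015 rad.
Bracket: H₀ sin φ sin δ + cos φ cos δ sin H₀ = 1.5015×0.34694×-0.18395 + 0.93789×0.98294×0.99760 = -0.095825 + 0.919677 = 0.823852.
Q̄ = (S₀/π) × [bracket] = (1361/π) × 0.823852 = 356.91 W/m².
Ratio Q̄_A / Q̄_B = 382.87 / 356.91 = 1.073.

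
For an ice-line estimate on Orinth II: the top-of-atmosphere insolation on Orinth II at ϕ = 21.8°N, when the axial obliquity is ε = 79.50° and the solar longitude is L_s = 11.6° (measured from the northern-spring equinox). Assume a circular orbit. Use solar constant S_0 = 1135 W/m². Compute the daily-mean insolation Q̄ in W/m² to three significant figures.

Solar declination: sin δ = sin ε · sin L_s = sin 79.50° × sin 11.6° = 0.19771, so δ = +11.403°.
cos h₀ = −tan(+21.8°) tan(+11.403°) = -0.0807, h₀ = 1.6516 rad.
Bracket: h₀ sin ϕ sin δ + cos ϕ cos δ sin h₀ = 1.6516×0.37137×0.19771 + 0.92849×0.98026×0.99674 = 0.121266 + 0.907194 = 1.028460.
Q̄ = (S_0/π) × [bracket] = (1135/π) × 1.028460 = 371.6 W/m².

Q̄ ≈ 372 W/m²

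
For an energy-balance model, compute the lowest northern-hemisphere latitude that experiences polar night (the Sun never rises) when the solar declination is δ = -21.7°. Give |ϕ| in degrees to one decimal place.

|ϕ| = 68.3°

Polar night requires cos h₀ = −tan ϕ tan δ ≥ 1, i.e. tan ϕ tan δ ≤ −1.
The boundary is |tan ϕ| · |tan δ| = 1, so |ϕ| = 90° − |δ| = 90° − 21.7° = 68.3° in the northern hemisphere.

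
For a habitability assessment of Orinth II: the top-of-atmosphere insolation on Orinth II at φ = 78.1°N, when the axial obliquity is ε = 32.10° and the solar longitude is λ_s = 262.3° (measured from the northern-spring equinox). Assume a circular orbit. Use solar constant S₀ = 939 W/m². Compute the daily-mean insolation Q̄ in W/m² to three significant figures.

Q̄ ≈ 0.00 W/m²

Solar declination: sin δ = sin ε · sin λ_s = sin 32.10° × sin 262.3° = -0.52661, so δ = -31.776°.
cos H₀ = −tan(+78.1°) tan(-31.776°) = 2.9395 ≥ 1 ⇒ polar night, H₀ = 0 and Q̄ = 0.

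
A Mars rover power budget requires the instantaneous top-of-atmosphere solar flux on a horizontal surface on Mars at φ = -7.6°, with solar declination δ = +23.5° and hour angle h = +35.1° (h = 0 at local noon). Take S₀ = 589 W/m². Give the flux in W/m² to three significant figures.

cos θ_z = sin φ sin δ + cos φ cos δ cos h = -0.052737 + 0.743702 = 0.690965.
Flux = S₀ · cos θ_z = 589 × 0.690965 = 407.0 W/m².

407 W/m²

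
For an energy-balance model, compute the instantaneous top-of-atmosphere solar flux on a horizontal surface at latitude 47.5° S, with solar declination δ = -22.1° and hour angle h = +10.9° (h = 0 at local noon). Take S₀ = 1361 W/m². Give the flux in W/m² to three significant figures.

1.21e+03 W/m²

cos θ_z = sin φ sin δ + cos φ cos δ cos h = 0.277382 + 0.614661 = 0.892043.
Flux = S₀ · cos θ_z = 1361 × 0.892043 = 1214 W/m².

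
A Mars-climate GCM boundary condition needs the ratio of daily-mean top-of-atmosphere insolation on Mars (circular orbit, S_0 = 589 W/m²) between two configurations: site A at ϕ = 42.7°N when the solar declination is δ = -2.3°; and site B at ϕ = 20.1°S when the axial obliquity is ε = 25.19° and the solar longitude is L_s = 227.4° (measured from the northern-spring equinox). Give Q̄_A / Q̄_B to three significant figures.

— Configuration A (ϕ=+42.7°):
cos h₀ = −tan(+42.7°) tan(-2.300°) = 0.0371, h₀ = 1.5337 rad.
Bracket: h₀ sin ϕ sin δ + cos ϕ cos δ sin h₀ = 1.5337×0.67816×-0.04013 + 0.73491×0.99919×0.99931 = -0.041739 + 0.733808 = 0.692069.
Q̄ = (S_0/π) × [bracket] = (589/π) × 0.692069 = 129.75 W/m².
— Configuration B (ϕ=-20.1°):
Solar declination: sin δ = sin ε · sin L_s = sin 25.19° × sin 227.4° = -0.31330, so δ = -18.258°.
cos h₀ = −tan(-20.1°) tan(-18.258°) = -0.1207, h₀ = 1.6918 rad.
Bracket: h₀ sin ϕ sin δ + cos ϕ cos δ sin h₀ = 1.6918×-0.34366×-0.31330 + 0.93909×0.94965×0.99269 = 0.182154 + 0.885288 = 1.067442.
Q̄ = (S_0/π) × [bracket] = (589/π) × 1.067442 = 200.13 W/m².
Ratio Q̄_A / Q̄_B = 129.75 / 200.13 = 0.6483.

Q̄_A / Q̄_B ≈ 0.648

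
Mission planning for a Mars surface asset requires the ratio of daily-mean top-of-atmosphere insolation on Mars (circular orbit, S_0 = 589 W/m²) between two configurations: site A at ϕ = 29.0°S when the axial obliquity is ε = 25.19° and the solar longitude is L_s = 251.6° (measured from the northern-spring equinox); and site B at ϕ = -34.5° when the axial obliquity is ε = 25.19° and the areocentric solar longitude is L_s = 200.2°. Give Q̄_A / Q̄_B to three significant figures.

Q̄_A / Q̄_B ≈ 1.19

— Configuration A (ϕ=-29.0°):
Solar declination: sin δ = sin ε · sin L_s = sin 25.19° × sin 251.6° = -0.40386, so δ = -23.820°.
cos h₀ = −tan(-29.0°) tan(-23.820°) = -0.2447, h₀ = 1.8180 rad.
Bracket: h₀ sin ϕ sin δ + cos ϕ cos δ sin h₀ = 1.8180×-0.48481×-0.40386 + 0.87462×0.91482×0.96960 = 0.355956 + 0.775796 = 1.131752.
Q̄ = (S_0/π) × [bracket] = (589/π) × 1.131752 = 212.19 W/m².
— Configuration B (ϕ=-34.5°):
sin δ = sin 25.19° × sin 200.2° = -0.14697, so δ = -8.451°.
cos h₀ = −tan(-34.5°) tan(-8.451°) = -0.1021, h₀ = 1.6731 rad.
Bracket: h₀ sin ϕ sin δ + cos ϕ cos δ sin h₀ = 1.6731×-0.56641×-0.14697 + 0.82413×0.98914×0.99477 = 0.139278 + 0.810917 = 0.950195.
Q̄ = (S_0/π) × [bracket] = (589/π) × 0.950195 = 178.15 W/m².
Ratio Q̄_A / Q̄_B = 212.19 / 178.15 = 1.191.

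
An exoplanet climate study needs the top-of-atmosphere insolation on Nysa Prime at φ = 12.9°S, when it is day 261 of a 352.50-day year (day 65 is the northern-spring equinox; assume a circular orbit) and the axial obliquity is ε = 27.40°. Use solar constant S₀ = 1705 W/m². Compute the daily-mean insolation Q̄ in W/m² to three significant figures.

Q̄ ≈ 553 W/m²

Solar longitude: λ_s = 360° × (261 − 65)/352.50 = 200.170°.
sin δ = sin 27.40° × sin 200.170° = -0.15868, so δ = -9.130°.
cos H₀ = −tan(-12.9°) tan(-9.130°) = -0.0368, H₀ = 1.6076 rad.
Bracket: H₀ sin φ sin δ + cos φ cos δ sin H₀ = 1.6076×-0.22325×-0.15868 + 0.97476×0.98733×0.99932 = 0.056950 + 0.961755 = 1.018705.
Q̄ = (S₀/π) × [bracket] = (1705/π) × 1.018705 = 552.9 W/m².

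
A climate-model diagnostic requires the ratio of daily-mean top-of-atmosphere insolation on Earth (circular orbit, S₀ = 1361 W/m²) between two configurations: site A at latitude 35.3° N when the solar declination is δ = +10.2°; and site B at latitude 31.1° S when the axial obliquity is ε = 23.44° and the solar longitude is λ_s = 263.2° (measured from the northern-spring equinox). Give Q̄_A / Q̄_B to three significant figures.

Q̄_A / Q̄_B ≈ 0.856

— Configuration A (φ=+35.3°):
cos H₀ = −tan(+35.3°) tan(+10.200°) = -0.1274, H₀ = 1.6985 rad.
Bracket: H₀ sin φ sin δ + cos φ cos δ sin H₀ = 1.6985×0.57786×0.17708 + 0.81614×0.98420×0.99185 = 0.173803 + 0.796699 = 0.970502.
Q̄ = (S₀/π) × [bracket] = (1361/π) × 0.970502 = 420.44 W/m².
— Configuration B (φ=-31.1°):
Solar declination: sin δ = sin ε · sin λ_s = sin 23.44° × sin 263.2° = -0.39499, so δ = -23.265°.
cos H₀ = −tan(-31.1°) tan(-23.265°) = -0.2594, H₀ = 1.8332 rad.
Bracket: H₀ sin φ sin δ + cos φ cos δ sin H₀ = 1.8332×-0.51653×-0.39499 + 0.85627×0.91869×0.96578 = 0.374017 + 0.759728 = 1.133745.
Q̄ = (S₀/π) × [bracket] = (1361/π) × 1.133745 = 491.16 W/m².
Ratio Q̄_A / Q̄_B = 420.44 / 491.16 = 0.8560.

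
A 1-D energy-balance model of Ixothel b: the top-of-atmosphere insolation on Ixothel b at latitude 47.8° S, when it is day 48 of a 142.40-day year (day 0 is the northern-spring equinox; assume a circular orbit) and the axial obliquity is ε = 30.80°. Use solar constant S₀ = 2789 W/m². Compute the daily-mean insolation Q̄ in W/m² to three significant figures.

Solar longitude: λ_s = 360° × (48 − 0)/142.40 = 121.348°.
sin δ = sin 30.80° × sin 121.348° = 0.43730, so δ = +25.931°.
cos H₀ = −tan(-47.8°) tan(+25.931°) = 0.5363, H₀ = 1.0048 rad.
Bracket: H₀ sin φ sin δ + cos φ cos δ sin H₀ = 1.0048×-0.74080×0.43730 + 0.67172×0.89932×0.84405 = -0.325507 + 0.509883 = 0.184376.
Q̄ = (S₀/π) × [bracket] = (2789/π) × 0.184376 = 163.7 W/m².

Q̄ ≈ 164 W/m²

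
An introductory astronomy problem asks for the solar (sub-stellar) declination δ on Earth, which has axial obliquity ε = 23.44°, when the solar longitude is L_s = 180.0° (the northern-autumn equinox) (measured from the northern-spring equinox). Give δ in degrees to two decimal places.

δ = +0.00°

sin δ = sin ε · sin L_s = sin 23.44° × sin 180.0° = 0.000000.
δ = arcsin(0.000000) = +0.00°.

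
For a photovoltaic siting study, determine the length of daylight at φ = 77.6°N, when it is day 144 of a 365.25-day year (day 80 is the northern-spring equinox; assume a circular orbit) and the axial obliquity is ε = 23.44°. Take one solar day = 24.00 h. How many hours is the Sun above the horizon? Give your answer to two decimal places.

Solar longitude: λ_s = 360° × (144 − 80)/365.25 = 63.080°.
sin δ = sin 23.44° × sin 63.080° = 0.35468, so δ = +20.774°.
Sunrise equation: cos H₀ = −tan φ · tan δ = -1.7254 ≤ −1, so the Sun never sets (polar day) and H₀ = π.
Daylight = 2H₀/(2π) × 24.00 h = (3.1416/π) × 24.00 = 24.00 h.

24.00 h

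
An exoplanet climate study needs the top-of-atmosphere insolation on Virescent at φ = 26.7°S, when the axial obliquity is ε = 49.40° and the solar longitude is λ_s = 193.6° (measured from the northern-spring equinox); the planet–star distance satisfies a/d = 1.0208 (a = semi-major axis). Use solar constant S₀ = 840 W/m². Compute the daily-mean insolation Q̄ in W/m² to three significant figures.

Solar declination: sin δ = sin ε · sin λ_s = sin 49.40° × sin 193.6° = -0.17854, so δ = -10.285°.
cos H₀ = −tan(-26.7°) tan(-10.285°) = -0.0913, H₀ = 1.6622 rad.
Bracket: H₀ sin φ sin δ + cos φ cos δ sin H₀ = 1.6622×-0.44932×-0.17854 + 0.89337×0.98393×0.99583 = 0.133344 + 0.875348 = 1.008692.
Inverse-square distance factor (a/d)² = 1.0208² = 1.042033.
Q̄ = (S₀/π) × 1.042033 × [bracket] = (840/π) × 1.042033 × 1.008692 = 281.0 W/m².

Q̄ ≈ 281 W/m²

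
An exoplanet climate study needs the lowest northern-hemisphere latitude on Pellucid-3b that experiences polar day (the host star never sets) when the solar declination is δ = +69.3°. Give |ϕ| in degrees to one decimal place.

Polar day requires cos h₀ = −tan ϕ tan δ ≤ −1, i.e. tan ϕ tan δ ≥ 1.
The boundary is |tan ϕ| · |tan δ| = 1, so |ϕ| = 90° − |δ| = 90° − 69.3° = 20.7° in the northern hemisphere.

|ϕ| = 20.7°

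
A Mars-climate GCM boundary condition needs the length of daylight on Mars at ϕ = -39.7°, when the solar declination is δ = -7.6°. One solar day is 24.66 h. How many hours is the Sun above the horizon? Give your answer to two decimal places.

cos h₀ = −tan ϕ · tan δ = −tan(-39.7°) × tan(-7.600°) = -0.1108, so h₀ = 1.6818 rad = 96.36°.
Daylight = 2h₀/(2π) × 24.66 h = (1.6818/π) × 24.66 = 13.20 h.

13.20 h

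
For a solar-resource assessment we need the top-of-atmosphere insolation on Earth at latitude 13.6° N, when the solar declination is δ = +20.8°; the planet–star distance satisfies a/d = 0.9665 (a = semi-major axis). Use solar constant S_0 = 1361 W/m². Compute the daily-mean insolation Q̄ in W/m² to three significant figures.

cos h₀ = −tan(+13.6°) tan(+20.800°) = -0.0919, h₀ = 1.6628 rad.
Bracket: h₀ sin ϕ sin δ + cos ϕ cos δ sin h₀ = 1.6628×0.23514×0.35511 + 0.97196×0.93483×0.99577 = 0.138845 + 0.904774 = 1.043619.
Inverse-square distance factor (a/d)² = 0.9665² = 0.934122.
Q̄ = (S_0/π) × 0.934122 × [bracket] = (1361/π) × 0.934122 × 1.043619 = 422.3 W/m².

Q̄ ≈ 422 W/m²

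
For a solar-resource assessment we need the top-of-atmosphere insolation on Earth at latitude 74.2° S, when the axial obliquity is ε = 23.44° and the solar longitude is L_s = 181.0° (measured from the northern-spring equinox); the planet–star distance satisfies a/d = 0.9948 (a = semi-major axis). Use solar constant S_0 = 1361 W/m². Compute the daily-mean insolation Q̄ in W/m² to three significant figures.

Solar declination: sin δ = sin ε · sin L_s = sin 23.44° × sin 181.0° = -0.00694, so δ = -0.398°.
cos h₀ = −tan(-74.2°) tan(-0.398°) = -0.0245, h₀ = 1.5953 rad.
Bracket: h₀ sin ϕ sin δ + cos ϕ cos δ sin h₀ = 1.5953×-0.96222×-0.00694 + 0.27228×0.99998×0.99970 = 0.010653 + 0.272193 = 0.282846.
Inverse-square distance factor (a/d)² = 0.9948² = 0.989627.
Q̄ = (S_0/π) × 0.989627 × [bracket] = (1361/π) × 0.989627 × 0.282846 = 121.3 W/m².

Q̄ ≈ 121 W/m²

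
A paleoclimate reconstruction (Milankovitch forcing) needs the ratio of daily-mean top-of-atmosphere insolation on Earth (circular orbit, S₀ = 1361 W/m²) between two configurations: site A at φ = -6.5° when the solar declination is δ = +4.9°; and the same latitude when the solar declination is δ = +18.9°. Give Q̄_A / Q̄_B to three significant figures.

Q̄_A / Q̄_B ≈ 1.10

— Configuration A (φ=-6.5°):
cos H₀ = −tan(-6.5°) tan(+4.900°) = 0.0098, H₀ = 1.5610 rad.
Bracket: H₀ sin φ sin δ + cos φ cos δ sin H₀ = 1.5610×-0.11320×0.08542 + 0.99357×0.99635×0.99995 = -0.015094 + 0.989894 = 0.974800.
Q̄ = (S₀/π) × [bracket] = (1361/π) × 0.974800 = 422.30 W/m².
— Configuration B (φ=-6.5°):
cos H₀ = −tan(-6.5°) tan(+18.900°) = 0.0390, H₀ = 1.5318 rad.
Bracket: H₀ sin φ sin δ + cos φ cos δ sin H₀ = 1.5318×-0.11320×0.32392 + 0.99357×0.94609×0.99924 = -0.056168 + 0.939292 = 0.883124.
Q̄ = (S₀/π) × [bracket] = (1361/π) × 0.883124 = 382.59 W/m².
Ratio Q̄_A / Q̄_B = 422.30 / 382.59 = 1.104.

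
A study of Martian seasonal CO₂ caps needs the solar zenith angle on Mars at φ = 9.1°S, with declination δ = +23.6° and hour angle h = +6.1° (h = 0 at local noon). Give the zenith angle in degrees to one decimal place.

cos θ_z = sin φ sin δ + cos φ cos δ cos h = -0.063318 + 0.899706 = 0.836388.
θ_z = arccos(0.836388) = 33.2°.

θ_z = 33.2°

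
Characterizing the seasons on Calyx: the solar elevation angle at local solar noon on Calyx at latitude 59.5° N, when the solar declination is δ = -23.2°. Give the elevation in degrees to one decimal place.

7.3°

At local noon the hour angle is zero, so the zenith angle equals |φ − δ| = |+59.5° − (-23.200°)| = 82.700°.
Elevation = 90° − 82.700° = 7.3°.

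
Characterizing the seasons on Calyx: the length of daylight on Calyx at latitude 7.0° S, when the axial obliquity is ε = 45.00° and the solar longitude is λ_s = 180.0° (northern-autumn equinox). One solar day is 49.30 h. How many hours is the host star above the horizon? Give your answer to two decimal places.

Solar declination: sin δ = sin ε · sin λ_s = sin 45.00° × sin 180.0° = 0.00000, so δ = +0.000°.
cos H₀ = −tan φ · tan δ = −tan(-7.0°) × tan(+0.000°) = 0.0000, so H₀ = 1.5708 rad = 90.00°.
Daylight = 2H₀/(2π) × 49.30 h = (1.5708/π) × 49.30 = 24.65 h.

24.65 h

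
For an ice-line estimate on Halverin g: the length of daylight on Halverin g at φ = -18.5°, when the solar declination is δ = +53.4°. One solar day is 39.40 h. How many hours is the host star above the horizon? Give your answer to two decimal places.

13.84 h

cos H₀ = −tan φ · tan δ = −tan(-18.5°) × tan(+53.400°) = 0.4505, so H₀ = 1.1034 rad = 63.22°.
Daylight = 2H₀/(2π) × 39.40 h = (1.1034/π) × 39.40 = 13.84 h.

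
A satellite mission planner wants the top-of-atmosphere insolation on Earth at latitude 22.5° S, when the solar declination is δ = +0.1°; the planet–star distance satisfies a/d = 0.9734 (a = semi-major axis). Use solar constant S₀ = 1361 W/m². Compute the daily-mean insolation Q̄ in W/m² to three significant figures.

Q̄ ≈ 379 W/m²

cos H₀ = −tan(-22.5°) tan(+0.100°) = 0.0007, H₀ = 1.5701 rad.
Bracket: H₀ sin φ sin δ + cos φ cos δ sin H₀ = 1.5701×-0.38268×0.00175 + 0.92388×1.00000×1.00000 = -0.001051 + 0.923880 = 0.922829.
Inverse-square distance factor (a/d)² = 0.9734² = 0.947508.
Q̄ = (S₀/π) × 0.947508 × [bracket] = (1361/π) × 0.947508 × 0.922829 = 378.8 W/m².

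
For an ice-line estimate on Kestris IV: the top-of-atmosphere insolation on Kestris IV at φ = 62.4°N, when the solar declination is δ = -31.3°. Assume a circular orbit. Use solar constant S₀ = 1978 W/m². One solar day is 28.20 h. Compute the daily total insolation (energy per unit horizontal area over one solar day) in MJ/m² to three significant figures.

cos H₀ = −tan(+62.4°) tan(-31.300°) = 1.1630 ≥ 1 ⇒ polar night, H₀ = 0 and Q̄ = 0.
Daily total = Q̄ × 28.20 h × 3600 s/h = 0.00 MJ/m².

0.00 MJ/m²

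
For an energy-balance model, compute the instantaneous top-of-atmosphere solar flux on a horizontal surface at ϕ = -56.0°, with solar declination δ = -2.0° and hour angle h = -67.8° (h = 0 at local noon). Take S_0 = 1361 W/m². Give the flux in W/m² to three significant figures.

cos θ_z = sin ϕ sin δ + cos ϕ cos δ cos h = 0.028933 + 0.211157 = 0.240090.
Flux = S_0 · cos θ_z = 1361 × 0.240090 = 326.8 W/m².

327 W/m²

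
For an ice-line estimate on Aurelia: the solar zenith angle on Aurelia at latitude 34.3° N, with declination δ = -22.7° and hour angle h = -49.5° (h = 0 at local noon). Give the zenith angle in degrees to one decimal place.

cos θ_z = sin φ sin δ + cos φ cos δ cos h = -0.217468 + 0.494949 = 0.277481.
θ_z = arccos(0.277481) = 73.9°.

θ_z = 73.9°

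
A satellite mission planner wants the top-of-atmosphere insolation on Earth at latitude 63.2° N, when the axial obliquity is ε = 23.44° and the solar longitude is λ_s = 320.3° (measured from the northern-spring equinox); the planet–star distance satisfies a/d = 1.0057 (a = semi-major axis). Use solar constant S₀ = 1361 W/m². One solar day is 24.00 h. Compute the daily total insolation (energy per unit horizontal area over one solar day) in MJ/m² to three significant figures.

5.31 MJ/m²

Solar declination: sin δ = sin ε · sin λ_s = sin 23.44° × sin 320.3° = -0.25409, so δ = -14.720°.
cos H₀ = −tan(+63.2°) tan(-14.720°) = 0.5201, H₀ = 1.0238 rad.
Bracket: H₀ sin φ sin δ + cos φ cos δ sin H₀ = 1.0238×0.89259×-0.25409 + 0.45088×0.96718×0.85411 = -0.232196 + 0.372462 = 0.140266.
Inverse-square distance factor (a/d)² = 1.0057² = 1.011432.
Q̄ = (S₀/π) × 1.011432 × [bracket] = (1361/π) × 1.011432 × 0.140266 = 61.461 W/m².
Daily total = Q̄ × 24.00 h × 3600 s/h = 61.461 × 24.00 × 3600 / 10⁶ = 5.310 MJ/m².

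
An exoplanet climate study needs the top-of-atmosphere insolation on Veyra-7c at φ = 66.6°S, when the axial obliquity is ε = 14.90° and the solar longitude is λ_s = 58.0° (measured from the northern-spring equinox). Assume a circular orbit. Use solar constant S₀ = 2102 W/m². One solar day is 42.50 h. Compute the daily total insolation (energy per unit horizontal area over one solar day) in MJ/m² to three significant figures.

12.9 MJ/m²

Solar declination: sin δ = sin ε · sin λ_s = sin 14.90° × sin 58.0° = 0.21806, so δ = +12.595°.
cos H₀ = −tan(-66.6°) tan(+12.595°) = 0.5163, H₀ = 1.0282 rad.
Bracket: H₀ sin φ sin δ + cos φ cos δ sin H₀ = 1.0282×-0.91775×0.21806 + 0.39715×0.97594×0.85639 = -0.205768 + 0.331932 = 0.126164.
Q̄ = (S₀/π) × [bracket] = (2102/π) × 0.126164 = 84.415 W/m².
Daily total = Q̄ × 42.50 h × 3600 s/h = 84.415 × 42.50 × 3600 / 10⁶ = 12.92 MJ/m².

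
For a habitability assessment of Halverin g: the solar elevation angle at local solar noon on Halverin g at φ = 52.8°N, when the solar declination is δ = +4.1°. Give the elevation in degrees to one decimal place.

At local noon the hour angle is zero, so the zenith angle equals |φ − δ| = |+52.8° − (+4.100°)| = 48.700°.
Elevation = 90° − 48.700° = 41.3°.

41.3°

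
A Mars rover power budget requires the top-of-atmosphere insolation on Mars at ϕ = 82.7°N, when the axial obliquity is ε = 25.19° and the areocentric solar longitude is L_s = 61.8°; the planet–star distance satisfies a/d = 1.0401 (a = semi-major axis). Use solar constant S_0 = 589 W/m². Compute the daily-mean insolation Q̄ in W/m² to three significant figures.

sin δ = sin 25.19° × sin 61.8° = 0.37510, so δ = +22.031°.
cos h₀ = −tan(+82.7°) tan(+22.031°) = -3.1588 ≤ −1 ⇒ polar day, h₀ = π.
Bracket: h₀ sin ϕ sin δ + cos ϕ cos δ sin h₀ = 3.1416×0.99189×0.37510 + 0.12706×0.92698×0.00000 = 1.168857 + 0.000000 = 1.168857.
Inverse-square distance factor (a/d)² = 1.0401² = 1.081808.
Q̄ = (S_0/π) × 1.081808 × [bracket] = (589/π) × 1.081808 × 1.168857 = 237.1 W/m².

Q̄ ≈ 237 W/m²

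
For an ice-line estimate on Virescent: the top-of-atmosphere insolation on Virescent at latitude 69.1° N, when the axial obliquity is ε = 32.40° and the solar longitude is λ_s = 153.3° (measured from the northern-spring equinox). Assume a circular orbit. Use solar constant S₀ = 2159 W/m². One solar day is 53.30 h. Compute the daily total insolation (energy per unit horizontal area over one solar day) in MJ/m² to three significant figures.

102 MJ/m²

Solar declination: sin δ = sin ε · sin λ_s = sin 32.40° × sin 153.3° = 0.24076, so δ = +13.931°.
cos H₀ = −tan(+69.1°) tan(+13.931°) = -0.6496, H₀ = 2.2778 rad.
Bracket: H₀ sin φ sin δ + cos φ cos δ sin H₀ = 2.2778×0.93420×0.24076 + 0.35674×0.97059×0.76029 = 0.512318 + 0.263249 = 0.775567.
Q̄ = (S₀/π) × [bracket] = (2159/π) × 0.775567 = 532.99 W/m².
Daily total = Q̄ × 53.30 h × 3600 s/h = 532.99 × 53.30 × 3600 / 10⁶ = 102.3 MJ/m².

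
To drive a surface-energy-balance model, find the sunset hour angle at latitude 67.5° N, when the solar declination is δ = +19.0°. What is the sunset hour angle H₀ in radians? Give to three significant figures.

cos H₀ = −tan φ · tan δ = −tan(+67.5°) × tan(+19.000°) = -0.8313, so H₀ = 2.5522 rad = 146.23°.

H₀ = 2.55 rad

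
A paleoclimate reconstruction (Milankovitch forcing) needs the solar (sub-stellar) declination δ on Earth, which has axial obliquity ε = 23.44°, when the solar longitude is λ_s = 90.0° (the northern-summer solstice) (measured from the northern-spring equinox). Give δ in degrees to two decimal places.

δ = +23.44°

sin δ = sin ε · sin λ_s = sin 23.44° × sin 90.0° = 0.397789.
δ = arcsin(0.397789) = +23.44°.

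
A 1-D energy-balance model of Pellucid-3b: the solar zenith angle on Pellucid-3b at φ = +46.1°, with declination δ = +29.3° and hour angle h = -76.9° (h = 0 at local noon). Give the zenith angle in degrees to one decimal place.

cos θ_z = sin φ sin δ + cos φ cos δ cos h = 0.352625 + 0.137055 = 0.489680.
θ_z = arccos(0.489680) = 60.7°.

θ_z = 60.7°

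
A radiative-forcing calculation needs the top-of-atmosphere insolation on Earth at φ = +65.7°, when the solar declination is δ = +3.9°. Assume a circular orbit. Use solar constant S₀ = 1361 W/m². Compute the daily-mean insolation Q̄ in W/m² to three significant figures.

cos H₀ = −tan(+65.7°) tan(+3.900°) = -0.1510, H₀ = 1.7224 rad.
Bracket: H₀ sin φ sin δ + cos φ cos δ sin H₀ = 1.7224×0.91140×0.06802 + 0.41151×0.99768×0.98854 = 0.106777 + 0.405850 = 0.512627.
Q̄ = (S₀/π) × [bracket] = (1361/π) × 0.512627 = 222.1 W/m².

Q̄ ≈ 222 W/m²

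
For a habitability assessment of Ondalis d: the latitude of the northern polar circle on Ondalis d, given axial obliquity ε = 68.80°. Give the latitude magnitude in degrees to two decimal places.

21.20°

The polar circle is the lowest latitude that experiences at least one full rotation of continuous daylight at the northern-summer solstice; it lies at |φ| = 90° − ε = 90° − 68.80° = 21.20°.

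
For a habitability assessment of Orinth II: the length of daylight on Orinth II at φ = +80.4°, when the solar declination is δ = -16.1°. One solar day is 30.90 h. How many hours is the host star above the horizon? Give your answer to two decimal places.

cos H₀ = −tan φ · tan δ = 1.7065 ≥ 1, so the host star never rises (polar night) and H₀ = 0.
Daylight = 2H₀/(2π) × 30.90 h = (0.0000/π) × 30.90 = 0.00 h.

0.00 h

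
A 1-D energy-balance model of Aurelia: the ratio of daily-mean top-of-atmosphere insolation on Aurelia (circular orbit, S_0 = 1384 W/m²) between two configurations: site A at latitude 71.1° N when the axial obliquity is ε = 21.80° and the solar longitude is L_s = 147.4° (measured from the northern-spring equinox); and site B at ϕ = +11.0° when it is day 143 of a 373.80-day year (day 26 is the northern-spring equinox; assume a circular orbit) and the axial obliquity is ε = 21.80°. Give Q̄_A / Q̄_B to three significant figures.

— Configuration A (ϕ=+71.1°):
Solar declination: sin δ = sin ε · sin L_s = sin 21.80° × sin 147.4° = 0.20008, so δ = +11.542°.
cos h₀ = −tan(+71.1°) tan(+11.542°) = -0.5965, h₀ = 2.2099 rad.
Bracket: h₀ sin ϕ sin δ + cos ϕ cos δ sin h₀ = 2.2099×0.94609×0.20008 + 0.32392×0.97978×0.80265 = 0.418320 + 0.254737 = 0.673057.
Q̄ = (S_0/π) × [bracket] = (1384/π) × 0.673057 = 296.51 W/m².
— Configuration B (ϕ=+11.0°):
Solar longitude: L_s = 360° × (143 − 26)/373.80 = 112.681°.
sin δ = sin 21.80° × sin 112.681° = 0.34265, so δ = +20.038°.
cos h₀ = −tan(+11.0°) tan(+20.038°) = -0.0709, h₀ = 1.6418 rad.
Bracket: h₀ sin ϕ sin δ + cos ϕ cos δ sin h₀ = 1.6418×0.19081×0.34265 + 0.98163×0.93946×0.99748 = 0.107343 + 0.919878 = 1.027221.
Q̄ = (S_0/π) × [bracket] = (1384/π) × 1.027221 = 452.53 W/m².
Ratio Q̄_A / Q̄_B = 296.51 / 452.53 = 0.6552.

Q̄_A / Q̄_B ≈ 0.655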